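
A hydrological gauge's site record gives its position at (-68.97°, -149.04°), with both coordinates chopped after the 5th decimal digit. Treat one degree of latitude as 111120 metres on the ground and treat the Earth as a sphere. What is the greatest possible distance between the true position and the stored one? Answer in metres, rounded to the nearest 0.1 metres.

1.2 metres

Truncating at 5 decimal places can drop up to a full unit in the last place, so each coordinate may be off by as much as 1e-05°.
N–S: 1e-05° × 111120 m/° = 1.1112 m.
East–west component at 68.97°: 1e-05° × 111120 × cos 68.97° ≈ 1e-05 × 39876.2 ≈ 0.398762 m.
The two errors are perpendicular, so the maximum displacement is √(1.1112² + 0.398762²) ≈ 1.18058 m.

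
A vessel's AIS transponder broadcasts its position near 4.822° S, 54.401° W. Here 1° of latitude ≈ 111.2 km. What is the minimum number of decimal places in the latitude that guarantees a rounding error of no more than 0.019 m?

7 decimal places

One degree of latitude covers 111200 m.
Rounding to N decimal places gives at most 0.5 × 10⁻ᴺ degrees of error, i.e. 0.5 × 10⁻ᴺ × 111200 m.
Need 0.5 × 111200 × 10⁻ᴺ ≤ 0.019 → 10⁻ᴺ ≤ 3.417e-07, so N ≥ 6.47.
N = 6 would give 0.0556 m (too coarse); N = 7 gives 0.00556 m ≤ 0.019 m.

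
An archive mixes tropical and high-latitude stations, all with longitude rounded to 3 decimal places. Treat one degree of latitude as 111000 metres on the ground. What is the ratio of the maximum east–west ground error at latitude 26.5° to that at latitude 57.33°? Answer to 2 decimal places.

Rounding to 3 decimal places leaves the longitude within ±0.0005° of the true value.
Error at 26.5° = 0.0005° × 111000 × cos 26.5° ≈ 55.5 × 0.8949 = 49.669 m.
Error at 57.33° = 0.0005° × 111000 × cos 57.33° ≈ 55.5 × 0.5398 = 29.959 m.
The ratio reduces to cos 26.5° / cos 57.33° = 0.8949/0.5398 ≈ 1.6579.

1.66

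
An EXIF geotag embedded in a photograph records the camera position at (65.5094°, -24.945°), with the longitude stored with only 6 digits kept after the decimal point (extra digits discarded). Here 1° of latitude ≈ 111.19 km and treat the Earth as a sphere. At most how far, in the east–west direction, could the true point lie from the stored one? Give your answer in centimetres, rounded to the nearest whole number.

Truncating at 6 decimal places can drop up to a full unit in the last place, so the longitude may be off by as much as 1e-06°.
At latitude 65.5094° a degree of longitude spans 111190 m × cos 65.5094° = 111190 × 0.4145 ≈ 46093.1 m.
East–west error: 1e-06° × 46093.1 m/° ≈ 0.0460931 m.
That is 0.0460931 m = 4.6093 cm.

5 centimetres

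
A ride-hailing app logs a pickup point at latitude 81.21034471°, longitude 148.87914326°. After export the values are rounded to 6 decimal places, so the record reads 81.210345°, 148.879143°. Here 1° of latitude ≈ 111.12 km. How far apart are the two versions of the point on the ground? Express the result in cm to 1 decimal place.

3.3 cm

Δlat = 81.21034471 − 81.210345 = -0.00000029°; Δlon = 148.87914326 − 148.879143 = +0.00000026°.
N–S: -0.00000029° × 111120 m/° = -0.0322248 m.
E–W at 81.2103°: 0.00000026° × 111120 × cos 81.2103° = 0.00000026 × 111120 × 0.1528 ≈ 0.00441479 m.
Combined displacement = (0.0322248² + 0.00441479²)^½ ≈ 0.0325258 m.
That is 0.0325258 m = 3.2526 cm.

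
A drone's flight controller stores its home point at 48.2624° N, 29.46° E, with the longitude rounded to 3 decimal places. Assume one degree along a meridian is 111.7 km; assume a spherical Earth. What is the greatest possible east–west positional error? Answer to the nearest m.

37 m

Rounding to 3 decimal places leaves the longitude within ±0.0005° of the true value.
Parallels shrink by cos φ, so at 48.2624° a degree of longitude is 111700 × 0.6657 ≈ 74360.9 m.
Maximum E–W displacement: 0.0005 × 74360.9 = 37.1805 m.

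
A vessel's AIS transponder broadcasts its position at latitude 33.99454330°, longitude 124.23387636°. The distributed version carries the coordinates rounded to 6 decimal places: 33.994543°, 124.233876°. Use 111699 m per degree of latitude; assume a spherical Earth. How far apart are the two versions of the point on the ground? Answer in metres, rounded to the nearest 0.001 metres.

0.047 metres

Δlat = 33.99454330 − 33.994543 = +0.00000030°; Δlon = 124.23387636 − 124.233876 = +0.00000036°.
North–south shift: 0.00000030 × 111699 = 0.0335097 m.
E–W at 33.9945°: 0.00000036° × 111699 × cos 33.9945° = 0.00000036 × 111699 × 0.8291 ≈ 0.0333391 m.
Hypotenuse of the two orthogonal shifts: √(0.0335097² + 0.0333391²) = 0.0472694 m.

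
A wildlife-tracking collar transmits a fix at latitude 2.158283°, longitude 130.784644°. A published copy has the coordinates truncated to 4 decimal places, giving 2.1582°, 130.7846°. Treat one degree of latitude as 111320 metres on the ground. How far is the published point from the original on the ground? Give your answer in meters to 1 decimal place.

10.5 meters

Δlat = 2.158283 − 2.1582 = +0.000083°; Δlon = 130.784644 − 130.7846 = +0.000044°.
North–south shift: 0.000083 × 111320 = 9.23956 m.
E–W at 2.1582°: 0.000044° × 111320 × cos 2.1582° = 0.000044 × 111320 × 0.9993 ≈ 4.89461 m.
Distance: √(9.23956² + 4.89461²) ≈ 10.4559 m.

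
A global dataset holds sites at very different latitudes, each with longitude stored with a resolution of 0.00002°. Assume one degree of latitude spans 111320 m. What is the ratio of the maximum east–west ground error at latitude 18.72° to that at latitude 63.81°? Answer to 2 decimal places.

2.15

With a 0.00002° grid the true value lies within half a step, ±0.00002°/2 = ±1e-05°, of the stored one.
Error at 18.72° = 1e-05° × 111320 × cos 18.72° ≈ 1.1132 × 0.9471 = 1.0543 m.
Error at 63.81° = 1e-05° × 111320 × cos 63.81° ≈ 1.1132 × 0.4413 = 0.49131 m.
The ratio reduces to cos 18.72° / cos 63.81° = 0.9471/0.4413 ≈ 2.1459.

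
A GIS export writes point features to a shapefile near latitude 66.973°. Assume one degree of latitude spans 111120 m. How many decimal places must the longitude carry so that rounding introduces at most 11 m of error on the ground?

4 decimal places

At 66.973° one degree of longitude covers 111120 × cos 66.973° ≈ 111120 × 0.3912 ≈ 43466.2 m.
N decimal places → at most half a unit in the last place, 0.5 × 10⁻ᴺ° = 43466.2/2 × 10⁻ᴺ m.
Setting 21733.1 × 10⁻ᴺ ≤ 11 gives 10ᴺ ≥ 1976, i.e. N ≥ 3.30.
N = 3 would give 21.7 m (too coarse); N = 4 gives 2.17 m ≤ 11 m.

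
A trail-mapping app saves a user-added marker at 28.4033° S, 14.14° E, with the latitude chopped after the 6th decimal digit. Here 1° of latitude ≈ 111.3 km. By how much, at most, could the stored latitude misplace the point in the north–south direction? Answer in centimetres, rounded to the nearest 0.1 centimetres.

Truncating at 6 decimal places can drop up to a full unit in the last place, so the latitude may be off by as much as 1e-06°.
North–south distance: 1e-06° × 111300 m/° = 0.1113 m.
That is 0.1113 m = 11.13 cm.

11.1 centimetres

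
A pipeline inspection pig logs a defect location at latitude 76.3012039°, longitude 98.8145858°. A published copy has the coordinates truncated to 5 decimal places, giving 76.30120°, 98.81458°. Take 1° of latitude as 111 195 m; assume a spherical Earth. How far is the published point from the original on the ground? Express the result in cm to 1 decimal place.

Δlat = 76.3012039 − 76.30120 = +0.0000039°; Δlon = 98.8145858 − 98.81458 = +0.0000058°.
North–south shift: 0.0000039 × 111195 = 0.433661 m.
E–W at 76.3012°: 0.0000058° × 111195 × cos 76.3012° = 0.0000058 × 111195 × 0.2368 ≈ 0.152731 m.
Distance: √(0.433661² + 0.152731²) ≈ 0.45977 m.
That is 0.45977 m = 45.977 cm.

46.0 cm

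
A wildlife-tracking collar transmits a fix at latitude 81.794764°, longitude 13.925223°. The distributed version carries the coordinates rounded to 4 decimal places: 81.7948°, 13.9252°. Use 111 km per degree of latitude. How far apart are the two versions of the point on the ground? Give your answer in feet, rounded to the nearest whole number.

13 feet

Δlat = 81.794764 − 81.7948 = -0.000036°; Δlon = 13.925223 − 13.9252 = +0.000023°.
North–south shift: -0.000036 × 111000 = -3.996 m.
East–west at this latitude: 0.000023° × 111000 × cos 81.7948° ≈ 0.000023 × 15841.8 = 0.364361 m.
Combined displacement = (3.996² + 0.364361²)^½ ≈ 4.01258 m.
In feet: 4.01258 m ÷ 0.3048 ≈ 13.165 ft.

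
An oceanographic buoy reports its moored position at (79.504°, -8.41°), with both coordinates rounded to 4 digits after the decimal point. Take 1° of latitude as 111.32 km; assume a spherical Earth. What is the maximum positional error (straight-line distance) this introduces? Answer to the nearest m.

Rounding to 4 decimal places leaves each coordinate within ±5e-05° of the true value.
N–S: 5e-05° × 111320 m/° = 5.566 m.
E–W at 79.504°: 5e-05° × 111320 × cos 79.504° = 5e-05 × 111320 × 0.1822 ≈ 1.01394 m.
The two errors are perpendicular, so the maximum displacement is √(5.566² + 1.01394²) ≈ 5.6576 m.

6 m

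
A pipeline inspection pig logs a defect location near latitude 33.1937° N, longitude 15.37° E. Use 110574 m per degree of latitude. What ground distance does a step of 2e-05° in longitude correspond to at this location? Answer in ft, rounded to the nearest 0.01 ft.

6.07 ft

At 33.1937° a degree of longitude is 110574 × cos 33.1937° ≈ 92531 m, so 2e-05° corresponds to 1.85062 m.
Converting: 1.85062 m × 3.2808 ft/m ≈ 6.0716 ft.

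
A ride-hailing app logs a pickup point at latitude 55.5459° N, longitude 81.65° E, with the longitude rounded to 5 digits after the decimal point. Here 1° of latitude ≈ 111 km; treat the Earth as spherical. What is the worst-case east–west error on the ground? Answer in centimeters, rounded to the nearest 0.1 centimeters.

31.4 centimeters

Rounding to 5 decimal places leaves the longitude within ±5e-06° of the true value.
At latitude 55.5459° a degree of longitude spans 111000 m × cos 55.5459° = 111000 × 0.5657 ≈ 62797.8 m.
Maximum E–W displacement: 5e-06 × 62797.8 = 0.313989 m.
That is 0.313989 m = 31.399 cm.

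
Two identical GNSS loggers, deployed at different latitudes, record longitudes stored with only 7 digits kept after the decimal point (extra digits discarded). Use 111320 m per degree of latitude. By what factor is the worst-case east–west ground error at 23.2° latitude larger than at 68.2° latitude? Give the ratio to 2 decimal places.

2.47

Truncating at 7 decimal places can drop up to a full unit in the last place, so the longitude may be off by as much as 1e-07°.
Error at 23.2° = 1e-07° × 111320 × cos 23.2° ≈ 0.011132 × 0.9191 = 0.010232 m.
At 68.2°: 1e-07° × 111320 × cos 68.2° = 1e-07 × 111320 × 0.3714 ≈ 0.0041341 m.
Ratio: 0.010232 / 0.0041341 = cos 23.2° / cos 68.2° ≈ 2.4750.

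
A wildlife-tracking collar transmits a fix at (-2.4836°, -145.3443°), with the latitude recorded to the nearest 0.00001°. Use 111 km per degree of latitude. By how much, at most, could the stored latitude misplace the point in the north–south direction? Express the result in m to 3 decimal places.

Rounding to 5 decimal places leaves the latitude within ±5e-06° of the true value.
So the N–S error is at most 5e-06 × 111000 = 0.555 m.

0.555 m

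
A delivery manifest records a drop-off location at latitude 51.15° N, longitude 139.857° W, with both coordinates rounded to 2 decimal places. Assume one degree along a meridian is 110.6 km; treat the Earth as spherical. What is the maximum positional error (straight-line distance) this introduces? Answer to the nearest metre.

Rounding to 2 decimal places leaves each coordinate within ±0.005° of the true value.
Latitude error → 0.005 × 110600 = 553 m along the meridian.
Longitude error → 0.005 × 110600 × cos 51.15° = 0.005 × 110600 × 0.6273 ≈ 346.888 m.
The two errors are perpendicular, so the maximum displacement is √(553² + 346.888²) ≈ 652.794 m.

653 metres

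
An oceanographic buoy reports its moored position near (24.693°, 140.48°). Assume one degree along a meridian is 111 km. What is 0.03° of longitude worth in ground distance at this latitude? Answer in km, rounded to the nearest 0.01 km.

3.03 km

One degree of longitude here spans 111000 × cos 24.693° = 111000 × 0.9086 ≈ 100850 m; 0.03° of that is 3025.5 m.
That is 3025.5 m = 3.0255 km.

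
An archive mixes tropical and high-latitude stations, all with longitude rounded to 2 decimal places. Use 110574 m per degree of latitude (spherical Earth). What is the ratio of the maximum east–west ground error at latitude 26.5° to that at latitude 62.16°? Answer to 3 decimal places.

1.916

Rounding to 2 decimal places leaves the longitude within ±0.005° of the true value.
At 26.5°: 0.005° × 110574 × cos 26.5° = 0.005 × 110574 × 0.8949 ≈ 494.78 m.
At 62.16°: 0.005° × 110574 × cos 62.16° = 0.005 × 110574 × 0.4670 ≈ 258.19 m.
The ratio reduces to cos 26.5° / cos 62.16° = 0.8949/0.4670 ≈ 1.9163.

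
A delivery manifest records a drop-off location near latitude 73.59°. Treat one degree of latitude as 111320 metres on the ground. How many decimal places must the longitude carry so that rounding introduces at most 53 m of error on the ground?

3 decimal places

At 73.59° one degree of longitude covers 111320 × cos 73.59° ≈ 111320 × 0.2825 ≈ 31448.9 m.
Rounding to N decimal places gives at most 0.5 × 10⁻ᴺ degrees of error, i.e. 0.5 × 10⁻ᴺ × 31448.9 m.
Need 0.5 × 31448.9 × 10⁻ᴺ ≤ 53 → 10⁻ᴺ ≤ 3.371e-03, so N ≥ 2.47.
So 3 decimal places suffice (15.7 m); 2 would allow up to 157 m.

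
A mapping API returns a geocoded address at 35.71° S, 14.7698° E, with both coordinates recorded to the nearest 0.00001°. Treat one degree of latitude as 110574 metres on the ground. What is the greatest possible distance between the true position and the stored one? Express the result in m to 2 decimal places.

0.71 m

Rounding to 5 decimal places leaves each coordinate within ±5e-06° of the true value.
N–S: 5e-06° × 110574 m/° = 0.55287 m.
East–west component at 35.71°: 5e-06° × 110574 × cos 35.71° ≈ 5e-06 × 89784.1 ≈ 0.44892 m.
Worst case both components are at the extreme and orthogonal: √(0.55287² + 0.44892²) ≈ 0.712176 m.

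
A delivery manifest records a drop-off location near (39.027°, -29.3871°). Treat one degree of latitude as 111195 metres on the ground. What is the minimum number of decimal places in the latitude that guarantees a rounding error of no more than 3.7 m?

5

One degree of latitude covers 111195 m.
Rounding to N decimal places gives at most 0.5 × 10⁻ᴺ degrees of error, i.e. 0.5 × 10⁻ᴺ × 111195 m.
Need 0.5 × 111195 × 10⁻ᴺ ≤ 3.7 → 10⁻ᴺ ≤ 6.655e-05, so N ≥ 4.18.
At 4 places the error can reach 5.56 m, but 5 places keeps it to 0.556 m.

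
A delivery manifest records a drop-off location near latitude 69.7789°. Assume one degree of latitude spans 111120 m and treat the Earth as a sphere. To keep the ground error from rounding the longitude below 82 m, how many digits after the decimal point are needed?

3 decimal places

At 69.7789° one degree of longitude covers 111120 × cos 69.7789° ≈ 111120 × 0.3456 ≈ 38407.9 m.
N decimal places → at most half a unit in the last place, 0.5 × 10⁻ᴺ° = 38407.9/2 × 10⁻ᴺ m.
Setting 19204 × 10⁻ᴺ ≤ 82 gives 10ᴺ ≥ 234.2, i.e. N ≥ 2.37.
At 2 places the error can reach 192 m, but 3 places keeps it to 19.2 m.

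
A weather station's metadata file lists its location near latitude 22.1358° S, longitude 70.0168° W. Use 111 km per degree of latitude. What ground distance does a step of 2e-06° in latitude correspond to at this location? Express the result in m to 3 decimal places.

Along a meridian 2e-06° is 2e-06 × 111000 = 0.222 m.

0.222 m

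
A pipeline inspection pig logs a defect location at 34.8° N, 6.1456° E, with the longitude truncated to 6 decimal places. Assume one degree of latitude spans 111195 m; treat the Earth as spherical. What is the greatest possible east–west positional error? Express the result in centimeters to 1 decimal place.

9.1 centimeters

Truncating at 6 decimal places can drop up to a full unit in the last place, so the longitude may be off by as much as 1e-06°.
Parallels shrink by cos φ, so at 34.8° a degree of longitude is 111195 × 0.8211 ≈ 91307.7 m.
So at most 1e-06° × 91307.7 ≈ 0.0913077 m east–west.
That is 0.0913077 m = 9.1308 cm.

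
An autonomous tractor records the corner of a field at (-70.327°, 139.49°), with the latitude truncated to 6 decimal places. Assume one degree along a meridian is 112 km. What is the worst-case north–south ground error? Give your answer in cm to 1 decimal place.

11.2 cm

Truncating at 6 decimal places can drop up to a full unit in the last place, so the latitude may be off by as much as 1e-06°.
So the N–S error is at most 1e-06 × 112000 = 0.112 m.
That is 0.112 m = 11.2 cm.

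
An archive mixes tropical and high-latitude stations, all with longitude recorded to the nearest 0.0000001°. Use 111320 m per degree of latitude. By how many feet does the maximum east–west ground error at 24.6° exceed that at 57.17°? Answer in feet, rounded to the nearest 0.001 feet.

0.007 feet

Rounding to 7 decimal places leaves the longitude within ±5e-08° of the true value.
At 24.6°: 5e-08° × 111320 × cos 24.6° = 5e-08 × 111320 × 0.9092 ≈ 0.0050608 m.
At 57.17°: 5e-08° × 111320 × cos 57.17° = 5e-08 × 111320 × 0.5421 ≈ 0.0030176 m.
Difference: 0.0050608 − 0.0030176 = 0.0020432 m.
Converting: 0.00204321 m × 3.2808 ft/m ≈ 0.0067034 ft.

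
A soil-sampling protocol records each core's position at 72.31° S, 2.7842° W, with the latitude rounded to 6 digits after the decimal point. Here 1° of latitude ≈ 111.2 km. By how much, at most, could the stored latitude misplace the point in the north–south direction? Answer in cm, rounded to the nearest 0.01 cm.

5.56 cm

Rounding to 6 decimal places leaves the latitude within ±5e-07° of the true value.
North–south distance: 5e-07° × 111200 m/° = 0.0556 m.
That is 0.0556 m = 5.56 cm.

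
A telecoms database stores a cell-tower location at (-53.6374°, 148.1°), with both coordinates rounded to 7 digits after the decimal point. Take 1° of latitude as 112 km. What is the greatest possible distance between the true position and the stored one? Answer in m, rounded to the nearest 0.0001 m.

Rounding to 7 decimal places leaves each coordinate within ±5e-08° of the true value.
North–south component: 5e-08° × 112000 = 0.0056 m.
East–west component at 53.6374°: 5e-08° × 112000 × cos 53.6374° ≈ 5e-08 × 66404.1 ≈ 0.0033202 m.
Worst case both components are at the extreme and orthogonal: √(0.0056² + 0.0033202²) ≈ 0.00651028 m.

0.0065 m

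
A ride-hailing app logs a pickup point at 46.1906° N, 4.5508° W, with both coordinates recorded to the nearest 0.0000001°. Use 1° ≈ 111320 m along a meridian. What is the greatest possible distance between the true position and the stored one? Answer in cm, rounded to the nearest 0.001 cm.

Rounding to 7 decimal places leaves each coordinate within ±5e-08° of the true value.
N–S: 5e-08° × 111320 m/° = 0.005566 m.
East–west component at 46.1906°: 5e-08° × 111320 × cos 46.1906° ≈ 5e-08 × 77062.6 ≈ 0.00385313 m.
The two errors are perpendicular, so the maximum displacement is √(0.005566² + 0.00385313²) ≈ 0.00676956 m.
That is 0.00676956 m = 0.67696 cm.

0.677 cm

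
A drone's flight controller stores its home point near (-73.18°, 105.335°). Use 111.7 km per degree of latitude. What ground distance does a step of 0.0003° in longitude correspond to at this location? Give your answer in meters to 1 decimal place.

One degree of longitude here spans 111700 × cos 73.18° = 111700 × 0.2894 ≈ 32322.2 m; 0.0003° of that is 9.69665 m.

9.7 meters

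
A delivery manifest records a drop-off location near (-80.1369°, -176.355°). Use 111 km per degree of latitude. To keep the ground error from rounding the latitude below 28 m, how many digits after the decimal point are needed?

One degree of latitude covers 111000 m.
With N decimal places the half-ulp bound is 0.5·10⁻ᴺ°, or 0.5·10⁻ᴺ × 111000 m on the ground.
Need 0.5 × 111000 × 10⁻ᴺ ≤ 28 → 10⁻ᴺ ≤ 5.045e-04, so N ≥ 3.30.
So 4 decimal places suffice (5.55 m); 3 would allow up to 55.5 m.

4 decimal places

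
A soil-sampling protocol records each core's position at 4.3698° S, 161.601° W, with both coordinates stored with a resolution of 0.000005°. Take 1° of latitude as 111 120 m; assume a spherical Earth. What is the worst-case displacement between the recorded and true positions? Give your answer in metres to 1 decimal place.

With a 0.000005° grid the true value lies within half a step, ±0.000005°/2 = ±2.5e-06°, of the stored one.
Latitude error → 2.5e-06 × 111120 = 0.2778 m along the meridian.
East–west component at 4.3698°: 2.5e-06° × 111120 × cos 4.3698° ≈ 2.5e-06 × 110797 ≈ 0.276992 m.
Combining orthogonally: (0.2778² + 0.276992²)^½ ≈ 0.392298 m.

0.4 metres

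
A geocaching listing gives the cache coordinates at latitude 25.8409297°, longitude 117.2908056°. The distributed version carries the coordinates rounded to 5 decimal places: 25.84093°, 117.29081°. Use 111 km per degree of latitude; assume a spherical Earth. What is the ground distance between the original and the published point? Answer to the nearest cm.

44 cm

Δlat = 25.8409297 − 25.84093 = -0.0000003°; Δlon = 117.2908056 − 117.29081 = -0.0000044°.
N–S: -0.0000003° × 111000 m/° = -0.0333 m.
E–W at 25.8409°: -0.0000044° × 111000 × cos 25.8409° = -0.0000044 × 111000 × 0.9000 ≈ -0.439564 m.
Combined displacement = (0.0333² + 0.439564²)^½ ≈ 0.440823 m.
That is 0.440823 m = 44.082 cm.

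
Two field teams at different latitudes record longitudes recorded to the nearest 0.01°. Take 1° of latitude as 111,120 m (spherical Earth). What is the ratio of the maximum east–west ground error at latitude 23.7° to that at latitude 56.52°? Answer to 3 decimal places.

1.660

Rounding to 2 decimal places leaves the longitude within ±0.005° of the true value.
At 23.7°: 0.005° × 111120 × cos 23.7° = 0.005 × 111120 × 0.9157 ≈ 508.74 m.
At 56.52°: 0.005° × 111120 × cos 56.52° = 0.005 × 111120 × 0.5516 ≈ 306.49 m.
Ratio: 508.74 / 306.49 = cos 23.7° / cos 56.52° ≈ 1.6599.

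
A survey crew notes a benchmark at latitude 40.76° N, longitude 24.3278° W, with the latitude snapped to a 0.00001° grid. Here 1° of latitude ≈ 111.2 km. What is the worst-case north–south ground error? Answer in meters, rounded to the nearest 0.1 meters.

0.6 meters

With a 0.00001° grid the true value lies within half a step, ±0.00001°/2 = ±5e-06°, of the stored one.
North–south distance: 5e-06° × 111200 m/° = 0.556 m.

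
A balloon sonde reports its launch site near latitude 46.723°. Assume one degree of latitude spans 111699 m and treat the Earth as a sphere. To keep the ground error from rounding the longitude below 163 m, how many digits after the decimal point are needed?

3 decimal places

At 46.723° one degree of longitude covers 111699 × cos 46.723° ≈ 111699 × 0.6855 ≈ 76572.6 m.
N decimal places → at most half a unit in the last place, 0.5 × 10⁻ᴺ° = 76572.6/2 × 10⁻ᴺ m.
Setting 38286.3 × 10⁻ᴺ ≤ 163 gives 10ᴺ ≥ 234.9, i.e. N ≥ 2.37.
At 2 places the error can reach 383 m, but 3 places keeps it to 38.3 m.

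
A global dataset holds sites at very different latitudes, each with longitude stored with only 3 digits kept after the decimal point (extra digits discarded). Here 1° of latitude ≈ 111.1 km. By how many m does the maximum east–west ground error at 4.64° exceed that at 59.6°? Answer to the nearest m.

55 m

Truncating at 3 decimal places can drop up to a full unit in the last place, so the longitude may be off by as much as 0.001°.
Error at 4.64° = 0.001° × 111100 × cos 4.64° ≈ 111.1 × 0.9967 = 110.74 m.
Error at 59.6° = 0.001° × 111100 × cos 59.6° ≈ 111.1 × 0.5060 = 56.22 m.
Difference: 110.74 − 56.22 = 54.516 m.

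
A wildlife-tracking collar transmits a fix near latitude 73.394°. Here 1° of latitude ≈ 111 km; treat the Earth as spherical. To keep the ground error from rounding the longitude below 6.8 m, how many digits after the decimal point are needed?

At 73.394° one degree of longitude covers 111000 × cos 73.394° ≈ 111000 × 0.2858 ≈ 31722.5 m.
Rounding to N decimal places gives at most 0.5 × 10⁻ᴺ degrees of error, i.e. 0.5 × 10⁻ᴺ × 31722.5 m.
Need 0.5 × 31722.5 × 10⁻ᴺ ≤ 6.8 → 10⁻ᴺ ≤ 4.287e-04, so N ≥ 3.37.
N = 3 would give 15.9 m (too coarse); N = 4 gives 1.59 m ≤ 6.8 m.

4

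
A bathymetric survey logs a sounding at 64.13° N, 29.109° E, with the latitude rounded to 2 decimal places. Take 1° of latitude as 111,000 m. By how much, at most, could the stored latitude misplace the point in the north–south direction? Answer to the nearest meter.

Rounding to 2 decimal places leaves the latitude within ±0.005° of the true value.
Along the meridian that is 0.005° × 111000 m/° = 555 m.

555 meters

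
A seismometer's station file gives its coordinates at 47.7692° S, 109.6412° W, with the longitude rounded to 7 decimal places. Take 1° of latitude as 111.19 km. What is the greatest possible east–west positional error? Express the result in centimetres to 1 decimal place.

Rounding to 7 decimal places leaves the longitude within ±5e-08° of the true value.
One degree of longitude at 47.7692° is 111190 × cos 47.7692° ≈ 111190 × 0.6721 = 74732.9 m.
Maximum E–W displacement: 5e-08 × 74732.9 = 0.00373664 m.
That is 0.00373664 m = 0.37366 cm.

0.4 centimetres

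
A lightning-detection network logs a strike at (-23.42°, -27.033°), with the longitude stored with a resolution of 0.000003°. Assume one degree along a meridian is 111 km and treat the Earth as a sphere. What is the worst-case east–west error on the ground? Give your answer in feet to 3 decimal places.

With a 0.000003° grid the true value lies within half a step, ±0.000003°/2 = ±1.5e-06°, of the stored one.
One degree of longitude at 23.42° is 111000 × cos 23.42° ≈ 111000 × 0.9176 = 101855 m.
East–west error: 1.5e-06° × 101855 m/° ≈ 0.152783 m.
In feet: 0.152783 m ÷ 0.3048 ≈ 0.50126 ft.

0.501 feet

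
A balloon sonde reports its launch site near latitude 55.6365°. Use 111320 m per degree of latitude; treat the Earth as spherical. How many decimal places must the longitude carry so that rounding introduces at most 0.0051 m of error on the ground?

7

At 55.6365° one degree of longitude covers 111320 × cos 55.6365° ≈ 111320 × 0.5644 ≈ 62833.6 m.
N decimal places → at most half a unit in the last place, 0.5 × 10⁻ᴺ° = 62833.6/2 × 10⁻ᴺ m.
Need 0.5 × 62833.6 × 10⁻ᴺ ≤ 0.0051 → 10⁻ᴺ ≤ 1.623e-07, so N ≥ 6.79.
At 6 places the error can reach 0.0314 m, but 7 places keeps it to 0.00314 m.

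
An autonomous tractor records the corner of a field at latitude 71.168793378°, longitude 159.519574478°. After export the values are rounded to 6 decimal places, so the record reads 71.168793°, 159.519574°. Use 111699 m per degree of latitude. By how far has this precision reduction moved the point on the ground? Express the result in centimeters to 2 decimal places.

The latitude changed by +0.000000378° and the longitude by +0.000000478°.
North–south shift: 0.000000378 × 111699 = 0.0422222 m.
East–west at this latitude: 0.000000478° × 111699 × cos 71.1688° ≈ 0.000000478 × 36054.3 = 0.017234 m.
Distance: √(0.0422222² + 0.017234²) ≈ 0.045604 m.
That is 0.045604 m = 4.5604 cm.

4.56 centimeters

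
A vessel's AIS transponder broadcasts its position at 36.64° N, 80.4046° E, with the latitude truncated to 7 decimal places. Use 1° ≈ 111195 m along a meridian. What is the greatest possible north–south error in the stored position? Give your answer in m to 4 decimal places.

Truncating at 7 decimal places can drop up to a full unit in the last place, so the latitude may be off by as much as 1e-07°.
North–south distance: 1e-07° × 111195 m/° = 0.0111195 m.

0.0111 m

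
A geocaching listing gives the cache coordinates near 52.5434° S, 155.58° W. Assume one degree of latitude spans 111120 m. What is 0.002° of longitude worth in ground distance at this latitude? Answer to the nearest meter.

0.002° of longitude at 52.5434° is 0.002 × 111120 × cos 52.5434° ≈ 0.002 × 67578.8 = 135.158 m.

135 meters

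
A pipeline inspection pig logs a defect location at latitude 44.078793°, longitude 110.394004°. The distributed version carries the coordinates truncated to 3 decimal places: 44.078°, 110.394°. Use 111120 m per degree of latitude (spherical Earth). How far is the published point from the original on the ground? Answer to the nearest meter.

88 meters

Δlat = 44.078793 − 44.078 = +0.000793°; Δlon = 110.394004 − 110.394 = +0.000004°.
North–south shift: 0.000793 × 111120 = 88.1182 m.
E–W at 44.078°: 0.000004° × 111120 × cos 44.078° = 0.000004 × 111120 × 0.7184 ≈ 0.319312 m.
Hypotenuse of the two orthogonal shifts: √(88.1182² + 0.319312²) = 88.1187 m.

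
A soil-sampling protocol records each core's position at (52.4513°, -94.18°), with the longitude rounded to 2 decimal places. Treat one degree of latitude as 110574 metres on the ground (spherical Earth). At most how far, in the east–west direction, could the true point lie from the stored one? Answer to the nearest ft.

1105 ft

Rounding to 2 decimal places leaves the longitude within ±0.005° of the true value.
One degree of longitude at 52.4513° is 110574 × cos 52.4513° ≈ 110574 × 0.6094 = 67387.7 m.
Maximum E–W displacement: 0.005 × 67387.7 = 336.939 m.
In feet: 336.939 m ÷ 0.3048 ≈ 1105.4 ft.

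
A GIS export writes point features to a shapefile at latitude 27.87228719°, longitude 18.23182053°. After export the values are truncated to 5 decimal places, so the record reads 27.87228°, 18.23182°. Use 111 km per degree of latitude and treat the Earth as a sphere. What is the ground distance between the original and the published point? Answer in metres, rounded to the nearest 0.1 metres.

0.8 metres

The latitude changed by +0.00000719° and the longitude by +0.00000053°.
N–S: 0.00000719° × 111000 m/° = 0.79809 m.
East–west at this latitude: 0.00000053° × 111000 × cos 27.8723° ≈ 0.00000053 × 98123.1 = 0.0520052 m.
Combined displacement = (0.79809² + 0.0520052²)^½ ≈ 0.799783 m.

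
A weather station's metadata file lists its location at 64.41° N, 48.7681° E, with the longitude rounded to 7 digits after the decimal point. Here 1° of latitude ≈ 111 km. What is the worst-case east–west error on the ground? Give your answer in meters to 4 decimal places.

0.0024 meters

Rounding to 7 decimal places leaves the longitude within ±5e-08° of the true value.
Parallels shrink by cos φ, so at 64.41° a degree of longitude is 111000 × 0.4319 ≈ 47944 m.
East–west error: 5e-08° × 47944 m/° ≈ 0.0023972 m.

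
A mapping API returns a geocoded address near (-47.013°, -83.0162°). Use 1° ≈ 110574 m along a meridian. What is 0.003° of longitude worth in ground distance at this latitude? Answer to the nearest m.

One degree of longitude here spans 110574 × cos 47.013° = 110574 × 0.6818 ≈ 75392.9 m; 0.003° of that is 226.179 m.

226 m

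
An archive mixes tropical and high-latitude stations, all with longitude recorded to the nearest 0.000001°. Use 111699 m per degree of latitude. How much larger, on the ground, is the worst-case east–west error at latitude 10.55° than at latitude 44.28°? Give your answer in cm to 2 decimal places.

1.49 cm

Rounding to 6 decimal places leaves the longitude within ±5e-07° of the true value.
At 10.55°: 5e-07° × 111699 × cos 10.55° = 5e-07 × 111699 × 0.9831 ≈ 0.054905 m.
At 44.28°: 5e-07° × 111699 × cos 44.28° = 5e-07 × 111699 × 0.7159 ≈ 0.039985 m.
Difference: 0.054905 − 0.039985 = 0.014921 m.
That is 0.0149207 m = 1.4921 cm.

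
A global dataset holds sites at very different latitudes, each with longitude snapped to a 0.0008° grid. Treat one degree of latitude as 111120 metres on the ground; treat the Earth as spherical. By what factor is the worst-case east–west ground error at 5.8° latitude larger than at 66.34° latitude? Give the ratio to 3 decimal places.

With a 0.0008° grid the true value lies within half a step, ±0.0008°/2 = ±0.0004°, of the stored one.
Error at 5.8° = 0.0004° × 111120 × cos 5.8° ≈ 44.448 × 0.9949 = 44.22 m.
Error at 66.34° = 0.0004° × 111120 × cos 66.34° ≈ 44.448 × 0.4013 = 17.837 m.
Ratio: 44.22 / 17.837 = cos 5.8° / cos 66.34° ≈ 2.4791.

2.479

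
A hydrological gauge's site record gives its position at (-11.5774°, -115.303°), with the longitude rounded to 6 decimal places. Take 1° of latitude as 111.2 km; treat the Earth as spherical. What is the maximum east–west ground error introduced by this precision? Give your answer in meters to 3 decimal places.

0.054 meters

Rounding to 6 decimal places leaves the longitude within ±5e-07° of the true value.
At latitude 11.5774° a degree of longitude spans 111200 m × cos 11.5774° = 111200 × 0.9797 ≈ 108938 m.
Maximum E–W displacement: 5e-07 × 108938 = 0.0544688 m.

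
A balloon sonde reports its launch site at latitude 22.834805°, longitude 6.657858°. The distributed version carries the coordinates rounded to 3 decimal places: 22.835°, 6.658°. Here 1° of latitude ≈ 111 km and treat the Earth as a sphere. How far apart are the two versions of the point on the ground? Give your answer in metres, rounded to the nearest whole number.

26 metres

The latitude changed by -0.000195° and the longitude by -0.000142°.
North–south shift: -0.000195 × 111000 = -21.645 m.
East–west at this latitude: -0.000142° × 111000 × cos 22.835° ≈ -0.000142 × 102301 = -14.5267 m.
Hypotenuse of the two orthogonal shifts: √(21.645² + 14.5267²) = 26.0678 m.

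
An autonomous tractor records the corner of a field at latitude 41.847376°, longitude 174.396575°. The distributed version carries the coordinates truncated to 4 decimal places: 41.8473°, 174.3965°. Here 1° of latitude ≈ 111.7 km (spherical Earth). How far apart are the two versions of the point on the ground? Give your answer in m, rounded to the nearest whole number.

11 m

Δlat = 41.847376 − 41.8473 = +0.000076°; Δlon = 174.396575 − 174.3965 = +0.000075°.
North–south shift: 0.000076 × 111700 = 8.4892 m.
E–W at 41.8473°: 0.000075° × 111700 × cos 41.8473° = 0.000075 × 111700 × 0.7449 ≈ 6.24061 m.
Hypotenuse of the two orthogonal shifts: √(8.4892² + 6.24061²) = 10.5362 m.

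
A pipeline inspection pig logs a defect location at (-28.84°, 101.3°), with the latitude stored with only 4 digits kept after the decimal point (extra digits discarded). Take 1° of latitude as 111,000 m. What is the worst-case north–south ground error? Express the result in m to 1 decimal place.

11.1 m

Truncating at 4 decimal places can drop up to a full unit in the last place, so the latitude may be off by as much as 0.0001°.
Along the meridian that is 0.0001° × 111000 m/° = 11.1 m.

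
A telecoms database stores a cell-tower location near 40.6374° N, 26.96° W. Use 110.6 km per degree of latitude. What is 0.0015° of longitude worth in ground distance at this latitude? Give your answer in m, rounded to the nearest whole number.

One degree of longitude here spans 110600 × cos 40.6374° = 110600 × 0.7588 ≈ 83928.4 m; 0.0015° of that is 125.893 m.

126 m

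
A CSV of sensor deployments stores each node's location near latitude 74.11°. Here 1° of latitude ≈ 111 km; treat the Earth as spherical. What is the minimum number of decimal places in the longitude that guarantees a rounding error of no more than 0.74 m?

At 74.11° one degree of longitude covers 111000 × cos 74.11° ≈ 111000 × 0.2738 ≈ 30390.8 m.
Rounding to N decimal places gives at most 0.5 × 10⁻ᴺ degrees of error, i.e. 0.5 × 10⁻ᴺ × 30390.8 m.
Setting 15195.4 × 10⁻ᴺ ≤ 0.74 gives 10ᴺ ≥ 2.053e+04, i.e. N ≥ 4.31.
N = 4 would give 1.52 m (too coarse); N = 5 gives 0.152 m ≤ 0.74 m.

5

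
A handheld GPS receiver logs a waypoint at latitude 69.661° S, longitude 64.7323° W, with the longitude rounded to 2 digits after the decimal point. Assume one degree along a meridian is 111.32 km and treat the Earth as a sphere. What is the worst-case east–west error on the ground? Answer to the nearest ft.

Rounding to 2 decimal places leaves the longitude within ±0.005° of the true value.
Parallels shrink by cos φ, so at 69.661° a degree of longitude is 111320 × 0.3476 ≈ 38691.9 m.
East–west error: 0.005° × 38691.9 m/° ≈ 193.46 m.
In feet: 193.46 m ÷ 0.3048 ≈ 634.71 ft.

635 ft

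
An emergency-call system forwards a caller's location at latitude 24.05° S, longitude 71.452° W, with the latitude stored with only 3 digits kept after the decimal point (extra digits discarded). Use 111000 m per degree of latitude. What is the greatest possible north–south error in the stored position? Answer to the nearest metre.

Truncating at 3 decimal places can drop up to a full unit in the last place, so the latitude may be off by as much as 0.001°.
North–south distance: 0.001° × 111000 m/° = 111 m.

111 metres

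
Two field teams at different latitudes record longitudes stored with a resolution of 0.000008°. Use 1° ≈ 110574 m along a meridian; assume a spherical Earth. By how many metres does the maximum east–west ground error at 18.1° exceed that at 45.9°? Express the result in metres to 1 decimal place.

0.1 metres

With a 0.000008° grid the true value lies within half a step, ±0.000008°/2 = ±4e-06°, of the stored one.
At 18.1°: 4e-06° × 110574 × cos 18.1° = 4e-06 × 110574 × 0.9505 ≈ 0.42041 m.
At 45.9°: 4e-06° × 110574 × cos 45.9° = 4e-06 × 110574 × 0.6959 ≈ 0.3078 m.
Difference: 0.42041 − 0.3078 = 0.11261 m.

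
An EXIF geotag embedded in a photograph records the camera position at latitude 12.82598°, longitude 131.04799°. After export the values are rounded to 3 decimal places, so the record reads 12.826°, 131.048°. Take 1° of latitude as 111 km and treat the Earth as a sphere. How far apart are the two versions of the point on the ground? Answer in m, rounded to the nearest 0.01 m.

2.47 m

The latitude changed by -0.00002° and the longitude by -0.00001°.
N–S: -0.00002° × 111000 m/° = -2.22 m.
E–W at 12.826°: -0.00001° × 111000 × cos 12.826° = -0.00001 × 111000 × 0.9750 ≈ -1.0823 m.
Hypotenuse of the two orthogonal shifts: √(2.22² + 1.0823²) = 2.46977 m.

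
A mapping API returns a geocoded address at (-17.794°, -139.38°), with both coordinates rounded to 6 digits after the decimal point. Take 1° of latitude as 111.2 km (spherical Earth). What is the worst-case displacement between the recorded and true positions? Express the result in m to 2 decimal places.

Rounding to 6 decimal places leaves each coordinate within ±5e-07° of the true value.
Latitude error → 5e-07 × 111200 = 0.0556 m along the meridian.
Longitude error → 5e-07 × 111200 × cos 17.794° = 5e-07 × 111200 × 0.9522 ≈ 0.0529402 m.
Worst case both components are at the extreme and orthogonal: √(0.0556² + 0.0529402²) ≈ 0.0767725 m.

0.08 m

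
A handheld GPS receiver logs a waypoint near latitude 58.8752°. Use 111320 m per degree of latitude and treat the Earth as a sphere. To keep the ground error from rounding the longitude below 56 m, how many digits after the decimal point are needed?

At 58.8752° one degree of longitude covers 111320 × cos 58.8752° ≈ 111320 × 0.5169 ≈ 57541.7 m.
N decimal places → at most half a unit in the last place, 0.5 × 10⁻ᴺ° = 57541.7/2 × 10⁻ᴺ m.
Need 0.5 × 57541.7 × 10⁻ᴺ ≤ 56 → 10⁻ᴺ ≤ 1.946e-03, so N ≥ 2.71.
N = 2 would give 288 m (too coarse); N = 3 gives 28.8 m ≤ 56 m.

3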